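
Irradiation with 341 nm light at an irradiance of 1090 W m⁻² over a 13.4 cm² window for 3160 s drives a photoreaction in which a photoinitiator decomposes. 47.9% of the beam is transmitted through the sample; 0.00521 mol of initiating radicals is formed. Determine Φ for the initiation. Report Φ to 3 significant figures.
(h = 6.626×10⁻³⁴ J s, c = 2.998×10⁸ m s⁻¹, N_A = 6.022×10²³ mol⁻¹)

Φ = 0.760

Photon energy at 341 nm: hc/λ = (6.626×10⁻³⁴)(2.998×10⁸)/(341×10⁻⁹) = 5.825×10⁻¹⁹ J.
Energy delivered: (1090 W m⁻²)(13.4×10⁻⁴ m²)(3160 s) = 4615 J.
Photons incident: 4615 / 5.825×10⁻¹⁹ = 7.923×10²¹, i.e. 7.923×10²¹/6.022×10²³ = 0.01316 mol.
Fraction absorbed: 1 − 47.9/100 = 0.5210.
Photons absorbed: 0.5210 × 0.01316 = 0.006856 mol.
Φ = 0.00521 mol / 0.006856 mol photons = 0.760.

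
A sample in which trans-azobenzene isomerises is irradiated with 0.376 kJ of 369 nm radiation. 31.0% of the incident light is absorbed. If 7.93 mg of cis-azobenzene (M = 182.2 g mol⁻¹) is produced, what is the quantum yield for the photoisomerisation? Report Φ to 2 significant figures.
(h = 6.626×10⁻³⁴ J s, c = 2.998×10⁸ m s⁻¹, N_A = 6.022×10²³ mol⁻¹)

Product: 7.93 mg / 182.2 g mol⁻¹ = 4.352×10⁻⁵ mol.
Photon energy at 369 nm: hc/λ = (6.626×10⁻³⁴)(2.998×10⁸)/(369×10⁻⁹) = 5.383×10⁻¹⁹ J.
Incident energy: 0.376 kJ = 376 J.
Photons incident: 376 / 5.383×10⁻¹⁹ = 6.985×10²⁰, i.e. 6.985×10²⁰/6.022×10²³ = 0.001160 mol.
Photons absorbed: 0.310 × 0.001160 = 3.596×10⁻⁴ mol.
Φ = 4.352×10⁻⁵ mol / 3.596×10⁻⁴ mol photons = 0.12.

Φ = 0.12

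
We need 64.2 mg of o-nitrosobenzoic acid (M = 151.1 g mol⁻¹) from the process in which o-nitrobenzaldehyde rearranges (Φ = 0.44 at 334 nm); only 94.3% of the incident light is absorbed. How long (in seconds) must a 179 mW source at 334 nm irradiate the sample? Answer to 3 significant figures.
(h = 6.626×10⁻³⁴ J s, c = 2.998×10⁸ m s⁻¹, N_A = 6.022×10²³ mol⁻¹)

Product: 64.2 mg / 151.1 g mol⁻¹ = 4.249×10⁻⁴ mol.
Photons that must be absorbed: 4.249×10⁻⁴ / 0.44 = 9.657×10⁻⁴ mol.
Incident photons needed: 9.657×10⁻⁴ / 0.943 = 0.001024 mol.
Photon energy: hc/λ = 5.948×10⁻¹⁹ J; per mole, 3.582×10⁵ J mol⁻¹.
Energy required: 0.001024 × 3.582×10⁵ = 366.8 J.
Time: 366.8 J / 0.179 W = 2050 s.

t ≈ 2050 s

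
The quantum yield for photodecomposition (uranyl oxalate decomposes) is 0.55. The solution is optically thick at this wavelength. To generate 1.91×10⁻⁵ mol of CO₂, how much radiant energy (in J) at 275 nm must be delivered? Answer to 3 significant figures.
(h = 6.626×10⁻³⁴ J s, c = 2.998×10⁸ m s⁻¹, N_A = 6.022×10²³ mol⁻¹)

Photons that must be absorbed: 1.91×10⁻⁵ / 0.55 = 3.473×10⁻⁵ mol.
Photon energy: hc/λ = 7.224×10⁻¹⁹ J; per mole, 4.350×10⁵ J mol⁻¹.
Energy required: 3.473×10⁻⁵ × 4.350×10⁵ = 15.1 J.

15.1 J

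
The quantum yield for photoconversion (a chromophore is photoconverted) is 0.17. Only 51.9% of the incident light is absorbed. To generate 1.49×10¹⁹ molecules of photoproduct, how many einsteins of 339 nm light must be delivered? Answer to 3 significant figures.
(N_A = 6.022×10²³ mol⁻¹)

Product: 1.49×10¹⁹ / 6.022×10²³ = 2.474×10⁻⁵ mol.
Photons that must be absorbed: 2.474×10⁻⁵ / 0.17 = 1.455×10⁻⁴ mol.
Incident photons needed: 1.455×10⁻⁴ / 0.519 = 2.803×10⁻⁴ mol.

2.80×10⁻⁴ einstein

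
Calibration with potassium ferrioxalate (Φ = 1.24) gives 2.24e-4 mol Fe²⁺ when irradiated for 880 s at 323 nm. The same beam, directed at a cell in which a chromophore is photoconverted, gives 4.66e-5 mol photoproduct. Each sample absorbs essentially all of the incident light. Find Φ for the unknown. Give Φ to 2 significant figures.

Φ = 0.26

Photons absorbed by the actinometer: 2.24e-4 / 1.24 = 1.806e-4 mol.
Φ(unknown) = 4.66e-5 / 1.806e-4 = 0.26.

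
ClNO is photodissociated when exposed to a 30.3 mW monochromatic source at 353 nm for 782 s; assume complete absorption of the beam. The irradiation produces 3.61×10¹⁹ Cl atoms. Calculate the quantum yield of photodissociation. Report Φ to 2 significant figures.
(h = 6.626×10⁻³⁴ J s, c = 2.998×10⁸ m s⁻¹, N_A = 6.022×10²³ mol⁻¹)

Φ = 0.86

Product: 3.61×10¹⁹ / 6.022×10²³ = 5.995×10⁻⁵ mol.
Photon energy at 353 nm: hc/λ = (6.626×10⁻³⁴)(2.998×10⁸)/(353×10⁻⁹) = 5.627×10⁻¹⁹ J.
Energy delivered: (30.3 mW)(782 s) = 23.69 J.
Photons incident: 23.69 / 5.627×10⁻¹⁹ = 4.210×10¹⁹, i.e. 4.210×10¹⁹/6.022×10²³ = 6.991×10⁻⁵ mol.
Φ = 5.995×10⁻⁵ mol / 6.991×10⁻⁵ mol photons = 0.86.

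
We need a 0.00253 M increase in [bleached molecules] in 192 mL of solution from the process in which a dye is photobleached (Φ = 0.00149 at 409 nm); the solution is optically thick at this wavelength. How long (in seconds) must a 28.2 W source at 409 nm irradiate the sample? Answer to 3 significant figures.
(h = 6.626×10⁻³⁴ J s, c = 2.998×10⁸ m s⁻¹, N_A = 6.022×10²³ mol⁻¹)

t ≈ 3380 s

Product: (0.00253 M)(0.192 L) = 4.858×10⁻⁴ mol.
Photons that must be absorbed: 4.858×10⁻⁴ / 0.00149 = 0.3260 mol.
Photon energy: hc/λ = 4.857×10⁻¹⁹ J; per mole, 2.925×10⁵ J mol⁻¹.
Energy required: 0.3260 × 2.925×10⁵ = 9.536×10⁴ J.
Time: 9.536×10⁴ J / 28.2 W = 3380 s.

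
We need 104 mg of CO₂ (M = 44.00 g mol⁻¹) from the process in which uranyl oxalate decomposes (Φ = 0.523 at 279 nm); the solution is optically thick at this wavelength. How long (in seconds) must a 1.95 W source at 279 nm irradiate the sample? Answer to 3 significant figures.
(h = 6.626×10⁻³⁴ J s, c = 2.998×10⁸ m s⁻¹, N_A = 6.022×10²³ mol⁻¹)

Product: 104 mg / 44.00 g mol⁻¹ = 0.002364 mol.
Photons that must be absorbed: 0.002364 / 0.523 = 0.004520 mol.
Photon energy: hc/λ = 7.120×10⁻¹⁹ J; per mole, 4.288×10⁵ J mol⁻¹.
Energy required: 0.004520 × 4.288×10⁵ = 1938 J.
Time: 1938 J / 1.95 W = 994 s.

t ≈ 994 s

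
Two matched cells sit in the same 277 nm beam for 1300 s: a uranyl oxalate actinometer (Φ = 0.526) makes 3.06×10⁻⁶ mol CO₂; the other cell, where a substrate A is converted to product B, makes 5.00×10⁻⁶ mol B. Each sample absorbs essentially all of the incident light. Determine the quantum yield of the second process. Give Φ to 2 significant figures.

Φ = 0.86

Photons absorbed by the actinometer: 3.06×10⁻⁶ / 0.526 = 5.817×10⁻⁶ mol.
Φ(unknown) = 5.00×10⁻⁶ / 5.817×10⁻⁶ = 0.86.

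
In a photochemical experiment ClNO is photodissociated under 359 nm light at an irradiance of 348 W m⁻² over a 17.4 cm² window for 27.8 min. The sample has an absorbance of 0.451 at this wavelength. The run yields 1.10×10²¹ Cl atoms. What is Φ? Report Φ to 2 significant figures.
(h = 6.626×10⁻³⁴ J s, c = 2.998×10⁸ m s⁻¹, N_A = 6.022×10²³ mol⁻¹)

Φ = 0.93

Product: 1.10×10²¹ / 6.022×10²³ = 0.001827 mol.
Photon energy at 359 nm: hc/λ = (6.626×10⁻³⁴)(2.998×10⁸)/(359×10⁻⁹) = 5.533×10⁻¹⁹ J.
Energy delivered: (348 W m⁻²)(17.4×10⁻⁴ m²)(1668 s) = 1010 J.
Photons incident: 1010 / 5.533×10⁻¹⁹ = 1.825×10²¹, i.e. 1.825×10²¹/6.022×10²³ = 0.003031 mol.
Fraction absorbed: 1 − 10^(−0.451) = 0.6460.
Photons absorbed: 0.6460 × 0.003031 = 0.001958 mol.
Φ = 0.001827 mol / 0.001958 mol photons = 0.93.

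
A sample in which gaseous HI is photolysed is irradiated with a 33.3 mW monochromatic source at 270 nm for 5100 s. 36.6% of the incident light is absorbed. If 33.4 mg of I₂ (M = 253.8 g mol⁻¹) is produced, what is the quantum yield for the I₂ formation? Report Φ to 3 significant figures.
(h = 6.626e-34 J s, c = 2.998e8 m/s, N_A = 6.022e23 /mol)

Product: 33.4 mg / 253.8 g mol⁻¹ = 1.316e-4 mol.
Photon energy at 270 nm: hc/λ = (6.626e-34)(2.998e8)/(270e-9) = 7.357e-19 J.
Energy delivered: (33.3 mW)(5100 s) = 169.8 J.
Photons incident: 169.8 / 7.357e-19 = 2.308e20, i.e. 2.308e20/6.022e23 = 3.833e-4 mol.
Photons absorbed: 0.366 × 3.833e-4 = 1.403e-4 mol.
Φ = 1.316e-4 mol / 1.403e-4 mol photons = 0.938.

Φ = 0.938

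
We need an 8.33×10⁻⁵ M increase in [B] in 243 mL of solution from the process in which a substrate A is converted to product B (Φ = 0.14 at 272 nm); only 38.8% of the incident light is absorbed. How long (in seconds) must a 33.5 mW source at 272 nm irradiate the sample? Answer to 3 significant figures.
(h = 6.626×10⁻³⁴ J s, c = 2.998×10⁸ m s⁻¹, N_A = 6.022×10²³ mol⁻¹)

t ≈ 4890 s

Product: (8.33×10⁻⁵ M)(0.243 L) = 2.024×10⁻⁵ mol.
Photons that must be absorbed: 2.024×10⁻⁵ / 0.14 = 1.446×10⁻⁴ mol.
Incident photons needed: 1.446×10⁻⁴ / 0.388 = 3.727×10⁻⁴ mol.
Photon energy: hc/λ = 7.303×10⁻¹⁹ J; per mole, 4.398×10⁵ J mol⁻¹.
Energy required: 3.727×10⁻⁴ × 4.398×10⁵ = 163.9 J.
Time: 163.9 J / 0.0335 W = 4890 s.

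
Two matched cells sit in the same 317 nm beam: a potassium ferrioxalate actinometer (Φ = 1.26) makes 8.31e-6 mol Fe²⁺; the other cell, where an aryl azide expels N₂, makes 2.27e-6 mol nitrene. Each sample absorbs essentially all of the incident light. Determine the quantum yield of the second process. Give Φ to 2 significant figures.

Photons absorbed by the actinometer: 8.31e-6 / 1.26 = 6.595e-6 mol.
Φ(unknown) = 2.27e-6 / 6.595e-6 = 0.34.

Φ = 0.34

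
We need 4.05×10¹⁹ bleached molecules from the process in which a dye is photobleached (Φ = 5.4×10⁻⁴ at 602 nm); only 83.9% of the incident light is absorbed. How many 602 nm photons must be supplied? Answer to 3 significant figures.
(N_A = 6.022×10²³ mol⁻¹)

Product: 4.05×10¹⁹ / 6.022×10²³ = 6.725×10⁻⁵ mol.
Photons that must be absorbed: 6.725×10⁻⁵ / 5.4×10⁻⁴ = 0.1245 mol.
Incident photons needed: 0.1245 / 0.839 = 0.1484 mol.
Photon count: 0.1484 × 6.022×10²³ = 8.94×10²².

8.94×10²² photons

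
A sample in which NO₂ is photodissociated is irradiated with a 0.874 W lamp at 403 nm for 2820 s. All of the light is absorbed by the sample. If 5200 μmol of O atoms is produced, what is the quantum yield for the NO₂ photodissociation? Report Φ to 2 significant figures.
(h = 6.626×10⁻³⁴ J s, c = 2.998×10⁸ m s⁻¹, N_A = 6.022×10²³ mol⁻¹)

Φ = 0.63

Product: 5200 μmol = 0.00520 mol.
Photon energy at 403 nm: hc/λ = (6.626×10⁻³⁴)(2.998×10⁸)/(403×10⁻⁹) = 4.929×10⁻¹⁹ J.
Energy delivered: (0.874 W)(2820 s) = 2465 J.
Photons incident: 2465 / 4.929×10⁻¹⁹ = 5.001×10²¹, i.e. 5.001×10²¹/6.022×10²³ = 0.008305 mol.
Φ = 0.00520 mol / 0.008305 mol photons = 0.63.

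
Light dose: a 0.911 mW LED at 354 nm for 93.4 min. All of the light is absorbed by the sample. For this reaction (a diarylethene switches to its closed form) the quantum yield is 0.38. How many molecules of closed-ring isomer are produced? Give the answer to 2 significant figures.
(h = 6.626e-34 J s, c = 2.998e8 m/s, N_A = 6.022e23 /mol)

3.5e18 molecules

Photon energy at 354 nm: hc/λ = (6.626e-34)(2.998e8)/(354e-9) = 5.612e-19 J.
Energy delivered: (0.911 mW)(5604 s) = 5.105 J.
Photons incident: 5.105 / 5.612e-19 = 9.097e18, i.e. 9.097e18/6.022e23 = 1.511e-5 mol.
Product: Φ × n_abs = 0.38 × 1.511e-5 = 5.742e-6 mol.
As a count: 5.742e-6 × 6.022e23 = 3.5e18.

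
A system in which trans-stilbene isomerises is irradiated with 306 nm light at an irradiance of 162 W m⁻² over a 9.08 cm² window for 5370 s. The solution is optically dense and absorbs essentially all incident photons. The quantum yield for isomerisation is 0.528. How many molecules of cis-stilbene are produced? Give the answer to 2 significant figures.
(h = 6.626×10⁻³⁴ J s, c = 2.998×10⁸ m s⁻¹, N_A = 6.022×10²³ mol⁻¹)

6.4×10²⁰ molecules

Photon energy at 306 nm: hc/λ = (6.626×10⁻³⁴)(2.998×10⁸)/(306×10⁻⁹) = 6.492×10⁻¹⁹ J.
Energy delivered: (162 W m⁻²)(9.08×10⁻⁴ m²)(5370 s) = 789.9 J.
Photons incident: 789.9 / 6.492×10⁻¹⁹ = 1.217×10²¹, i.e. 1.217×10²¹/6.022×10²³ = 0.002021 mol.
Product: Φ × n_abs = 0.528 × 0.002021 = 0.001067 mol.
As a count: 0.001067 × 6.022×10²³ = 6.4×10²⁰.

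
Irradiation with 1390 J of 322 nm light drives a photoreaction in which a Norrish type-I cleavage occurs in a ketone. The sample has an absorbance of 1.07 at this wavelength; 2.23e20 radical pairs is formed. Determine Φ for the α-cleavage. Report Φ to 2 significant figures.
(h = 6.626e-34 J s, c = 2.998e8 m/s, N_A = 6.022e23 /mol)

Product: 2.23e20 / 6.022e23 = 3.703e-4 mol.
Photon energy at 322 nm: hc/λ = (6.626e-34)(2.998e8)/(322e-9) = 6.169e-19 J.
Photons incident: 1390 / 6.169e-19 = 2.253e21, i.e. 2.253e21/6.022e23 = 0.003741 mol.
Fraction absorbed: 1 − 10^(−1.07) = 0.9149.
Photons absorbed: 0.9149 × 0.003741 = 0.003423 mol.
Φ = 3.703e-4 mol / 0.003423 mol photons = 0.11.

Φ = 0.11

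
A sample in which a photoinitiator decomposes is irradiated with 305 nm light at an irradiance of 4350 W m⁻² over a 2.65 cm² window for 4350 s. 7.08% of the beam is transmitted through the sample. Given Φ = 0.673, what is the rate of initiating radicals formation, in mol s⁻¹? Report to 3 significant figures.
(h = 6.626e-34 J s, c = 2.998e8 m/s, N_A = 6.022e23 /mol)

Photon energy at 305 nm: hc/λ = (6.626e-34)(2.998e8)/(305e-9) = 6.513e-19 J.
Energy delivered: (4350 W m⁻²)(2.65e-4 m²)(4350 s) = 5014 J.
Photons incident: 5014 / 6.513e-19 = 7.698e21, i.e. 7.698e21/6.022e23 = 0.01278 mol.
Fraction absorbed: 1 − 7.08/100 = 0.9292.
Photons absorbed: 0.9292 × 0.01278 = 0.01188 mol.
Product formed: 0.673 × 0.01188 = 0.007995 mol.
Rate: 0.007995 / 4350 s = 1.84e-6 mol s⁻¹.

1.84e-6 mol s⁻¹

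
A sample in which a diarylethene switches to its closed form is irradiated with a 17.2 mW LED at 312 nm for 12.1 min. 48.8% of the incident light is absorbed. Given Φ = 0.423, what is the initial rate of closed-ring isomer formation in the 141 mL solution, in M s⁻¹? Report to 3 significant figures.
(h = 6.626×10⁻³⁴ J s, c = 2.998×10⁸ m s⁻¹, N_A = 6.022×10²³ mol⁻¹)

Photon energy at 312 nm: hc/λ = (6.626×10⁻³⁴)(2.998×10⁸)/(312×10⁻⁹) = 6.367×10⁻¹⁹ J.
Energy delivered: (17.2 mW)(726 s) = 12.49 J.
Photons incident: 12.49 / 6.367×10⁻¹⁹ = 1.962×10¹⁹, i.e. 1.962×10¹⁹/6.022×10²³ = 3.258×10⁻⁵ mol.
Photons absorbed: 0.488 × 3.258×10⁻⁵ = 1.590×10⁻⁵ mol.
Product formed: 0.423 × 1.590×10⁻⁵ = 6.726×10⁻⁶ mol.
Rate: 6.726×10⁻⁶ mol / (726 s × 0.141 L) = 6.57×10⁻⁸ M s⁻¹.

6.57×10⁻⁸ M s⁻¹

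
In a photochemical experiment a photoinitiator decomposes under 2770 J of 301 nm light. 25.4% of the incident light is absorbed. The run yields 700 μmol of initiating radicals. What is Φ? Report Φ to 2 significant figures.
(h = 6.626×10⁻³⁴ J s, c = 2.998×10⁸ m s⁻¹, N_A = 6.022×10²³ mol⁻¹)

Product: 700 μmol = 7.00×10⁻⁴ mol.
Photon energy at 301 nm: hc/λ = (6.626×10⁻³⁴)(2.998×10⁸)/(301×10⁻⁹) = 6.600×10⁻¹⁹ J.
Photons incident: 2770 / 6.600×10⁻¹⁹ = 4.197×10²¹, i.e. 4.197×10²¹/6.022×10²³ = 0.006969 mol.
Photons absorbed: 0.254 × 0.006969 = 0.001770 mol.
Φ = 7.00×10⁻⁴ mol / 0.001770 mol photons = 0.40.

Φ = 0.40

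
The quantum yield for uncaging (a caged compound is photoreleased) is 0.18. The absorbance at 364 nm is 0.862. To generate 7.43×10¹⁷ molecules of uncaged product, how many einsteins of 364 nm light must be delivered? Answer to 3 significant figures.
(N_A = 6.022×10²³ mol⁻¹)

Product: 7.43×10¹⁷ / 6.022×10²³ = 1.234×10⁻⁶ mol.
Photons that must be absorbed: 1.234×10⁻⁶ / 0.18 = 6.856×10⁻⁶ mol.
Fraction absorbed: 1 − 10^(−0.862) = 0.8626.
Incident photons needed: 6.856×10⁻⁶ / 0.8626 = 7.948×10⁻⁶ mol.

7.95×10⁻⁶ einstein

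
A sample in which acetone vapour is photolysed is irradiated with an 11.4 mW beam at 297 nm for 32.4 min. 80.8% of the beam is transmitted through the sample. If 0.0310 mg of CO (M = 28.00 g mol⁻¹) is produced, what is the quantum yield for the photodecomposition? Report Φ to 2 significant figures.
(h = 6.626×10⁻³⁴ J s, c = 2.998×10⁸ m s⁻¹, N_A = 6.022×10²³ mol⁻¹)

Φ = 0.10

Product: 0.0310 mg / 28.00 g mol⁻¹ = 1.107×10⁻⁶ mol.
Photon energy at 297 nm: hc/λ = (6.626×10⁻³⁴)(2.998×10⁸)/(297×10⁻⁹) = 6.688×10⁻¹⁹ J.
Energy delivered: (11.4 mW)(1944 s) = 22.16 J.
Photons incident: 22.16 / 6.688×10⁻¹⁹ = 3.313×10¹⁹, i.e. 3.313×10¹⁹/6.022×10²³ = 5.501×10⁻⁵ mol.
Fraction absorbed: 1 − 80.8/100 = 0.1920.
Photons absorbed: 0.1920 × 5.501×10⁻⁵ = 1.056×10⁻⁵ mol.
Φ = 1.107×10⁻⁶ mol / 1.056×10⁻⁵ mol photons = 0.10.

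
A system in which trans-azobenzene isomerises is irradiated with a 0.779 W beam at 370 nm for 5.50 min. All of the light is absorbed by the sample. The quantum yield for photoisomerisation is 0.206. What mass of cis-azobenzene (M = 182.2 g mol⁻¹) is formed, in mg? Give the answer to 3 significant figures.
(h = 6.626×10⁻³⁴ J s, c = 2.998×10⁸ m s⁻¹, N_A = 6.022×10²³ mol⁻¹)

29.8 mg

Photon energy at 370 nm: hc/λ = (6.626×10⁻³⁴)(2.998×10⁸)/(370×10⁻⁹) = 5.369×10⁻¹⁹ J.
Energy delivered: (0.779 W)(330 s) = 257.1 J.
Photons incident: 257.1 / 5.369×10⁻¹⁹ = 4.789×10²⁰, i.e. 4.789×10²⁰/6.022×10²³ = 7.953×10⁻⁴ mol.
Product: Φ × n_abs = 0.206 × 7.953×10⁻⁴ = 1.638×10⁻⁴ mol.
Mass: 1.638×10⁻⁴ × 182.2 = 0.02984 g = 29.8 mg.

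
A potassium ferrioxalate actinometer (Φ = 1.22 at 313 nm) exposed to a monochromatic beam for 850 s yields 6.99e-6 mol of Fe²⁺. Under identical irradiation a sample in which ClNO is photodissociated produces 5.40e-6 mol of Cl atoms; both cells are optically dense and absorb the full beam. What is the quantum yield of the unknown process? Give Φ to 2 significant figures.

Φ = 0.94

Photons absorbed by the actinometer: 6.99e-6 / 1.22 = 5.730e-6 mol.
Φ(unknown) = 5.40e-6 / 5.730e-6 = 0.94.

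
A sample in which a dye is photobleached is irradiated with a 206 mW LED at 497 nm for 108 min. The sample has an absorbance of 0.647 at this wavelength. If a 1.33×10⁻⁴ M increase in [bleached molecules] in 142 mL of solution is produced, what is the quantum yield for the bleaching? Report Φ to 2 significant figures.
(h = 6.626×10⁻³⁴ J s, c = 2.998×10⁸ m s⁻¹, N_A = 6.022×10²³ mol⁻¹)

Product: (1.33×10⁻⁴ M)(0.142 L) = 1.889×10⁻⁵ mol.
Photon energy at 497 nm: hc/λ = (6.626×10⁻³⁴)(2.998×10⁸)/(497×10⁻⁹) = 3.997×10⁻¹⁹ J.
Energy delivered: (206 mW)(6480 s) = 1335 J.
Photons incident: 1335 / 3.997×10⁻¹⁹ = 3.340×10²¹, i.e. 3.340×10²¹/6.022×10²³ = 0.005546 mol.
Fraction absorbed: 1 − 10^(−0.647) = 0.7746.
Photons absorbed: 0.7746 × 0.005546 = 0.004296 mol.
Φ = 1.889×10⁻⁵ mol / 0.004296 mol photons = 0.0044.

Φ = 0.0044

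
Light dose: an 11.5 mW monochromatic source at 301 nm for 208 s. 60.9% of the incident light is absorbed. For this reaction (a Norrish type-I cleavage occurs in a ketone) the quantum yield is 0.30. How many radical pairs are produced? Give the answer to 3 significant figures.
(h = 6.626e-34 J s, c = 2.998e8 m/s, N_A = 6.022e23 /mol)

6.62e17 radical pairs

Photon energy at 301 nm: hc/λ = (6.626e-34)(2.998e8)/(301e-9) = 6.600e-19 J.
Energy delivered: (11.5 mW)(208 s) = 2.392 J.
Photons incident: 2.392 / 6.600e-19 = 3.624e18, i.e. 3.624e18/6.022e23 = 6.018e-6 mol.
Photons absorbed: 0.609 × 6.018e-6 = 3.665e-6 mol.
Product: Φ × n_abs = 0.30 × 3.665e-6 = 1.100e-6 mol.
As a count: 1.100e-6 × 6.022e23 = 6.62e17.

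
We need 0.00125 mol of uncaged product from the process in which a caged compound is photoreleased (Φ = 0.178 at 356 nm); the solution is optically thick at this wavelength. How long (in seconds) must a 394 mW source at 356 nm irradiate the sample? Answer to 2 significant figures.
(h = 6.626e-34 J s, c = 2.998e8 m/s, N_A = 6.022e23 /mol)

Photons that must be absorbed: 0.00125 / 0.178 = 0.007022 mol.
Photon energy: hc/λ = 5.580e-19 J; per mole, 3.360e5 J mol⁻¹.
Energy required: 0.007022 × 3.360e5 = 2359 J.
Time: 2359 J / 0.394 W = 6000 s.

t ≈ 6000 s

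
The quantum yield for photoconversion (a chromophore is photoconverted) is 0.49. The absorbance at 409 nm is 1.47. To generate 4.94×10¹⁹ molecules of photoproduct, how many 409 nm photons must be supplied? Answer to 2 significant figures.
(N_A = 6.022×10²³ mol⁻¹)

1.0×10²⁰ photons

Product: 4.94×10¹⁹ / 6.022×10²³ = 8.203×10⁻⁵ mol.
Photons that must be absorbed: 8.203×10⁻⁵ / 0.49 = 1.674×10⁻⁴ mol.
Fraction absorbed: 1 − 10^(−1.47) = 0.9661.
Incident photons needed: 1.674×10⁻⁴ / 0.9661 = 1.733×10⁻⁴ mol.
Photon count: 1.733×10⁻⁴ × 6.022×10²³ = 1.0×10²⁰.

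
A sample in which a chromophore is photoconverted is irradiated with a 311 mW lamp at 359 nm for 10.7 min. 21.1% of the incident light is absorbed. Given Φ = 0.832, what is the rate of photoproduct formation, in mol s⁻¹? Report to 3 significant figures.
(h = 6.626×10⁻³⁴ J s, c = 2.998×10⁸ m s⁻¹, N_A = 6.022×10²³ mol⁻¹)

Photon energy at 359 nm: hc/λ = (6.626×10⁻³⁴)(2.998×10⁸)/(359×10⁻⁹) = 5.533×10⁻¹⁹ J.
Energy delivered: (311 mW)(642 s) = 199.7 J.
Photons incident: 199.7 / 5.533×10⁻¹⁹ = 3.609×10²⁰, i.e. 3.609×10²⁰/6.022×10²³ = 5.993×10⁻⁴ mol.
Photons absorbed: 0.211 × 5.993×10⁻⁴ = 1.265×10⁻⁴ mol.
Product formed: 0.832 × 1.265×10⁻⁴ = 1.052×10⁻⁴ mol.
Rate: 1.052×10⁻⁴ / 642 s = 1.64×10⁻⁷ mol s⁻¹.

1.64×10⁻⁷ mol s⁻¹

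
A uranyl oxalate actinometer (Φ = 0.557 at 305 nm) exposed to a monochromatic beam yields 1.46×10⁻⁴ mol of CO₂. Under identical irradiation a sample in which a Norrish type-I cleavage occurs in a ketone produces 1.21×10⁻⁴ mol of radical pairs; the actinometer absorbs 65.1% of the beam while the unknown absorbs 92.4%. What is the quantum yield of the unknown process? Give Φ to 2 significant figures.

Φ = 0.33

Photons absorbed by the actinometer: 1.46×10⁻⁴ / 0.557 = 2.621×10⁻⁴ mol.
Incident flux: 2.621×10⁻⁴ / 0.651 = 4.026×10⁻⁴ einstein.
Absorbed by unknown: 0.924 × 4.026×10⁻⁴ = 3.720×10⁻⁴ mol.
Φ(unknown) = 1.21×10⁻⁴ / 3.720×10⁻⁴ = 0.33.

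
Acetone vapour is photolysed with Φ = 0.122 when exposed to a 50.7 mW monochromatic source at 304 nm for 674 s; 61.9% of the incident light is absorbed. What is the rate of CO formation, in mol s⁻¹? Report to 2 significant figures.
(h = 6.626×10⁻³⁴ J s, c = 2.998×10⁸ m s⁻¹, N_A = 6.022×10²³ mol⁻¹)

Photon energy at 304 nm: hc/λ = (6.626×10⁻³⁴)(2.998×10⁸)/(304×10⁻⁹) = 6.534×10⁻¹⁹ J.
Energy delivered: (50.7 mW)(674 s) = 34.17 J.
Photons incident: 34.17 / 6.534×10⁻¹⁹ = 5.230×10¹⁹, i.e. 5.230×10¹⁹/6.022×10²³ = 8.685×10⁻⁵ mol.
Photons absorbed: 0.619 × 8.685×10⁻⁵ = 5.376×10⁻⁵ mol.
Product formed: 0.122 × 5.376×10⁻⁵ = 6.559×10⁻⁶ mol.
Rate: 6.559×10⁻⁶ / 674 s = 9.7×10⁻⁹ mol s⁻¹.

9.7×10⁻⁹ mol s⁻¹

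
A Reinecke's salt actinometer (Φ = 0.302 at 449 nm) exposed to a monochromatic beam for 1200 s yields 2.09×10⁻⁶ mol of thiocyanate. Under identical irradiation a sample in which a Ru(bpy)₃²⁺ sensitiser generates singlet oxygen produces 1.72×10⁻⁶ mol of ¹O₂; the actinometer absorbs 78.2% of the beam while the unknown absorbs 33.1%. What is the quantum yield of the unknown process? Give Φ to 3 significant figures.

Photons absorbed by the actinometer: 2.09×10⁻⁶ / 0.302 = 6.921×10⁻⁶ mol.
Incident flux: 6.921×10⁻⁶ / 0.782 = 8.850×10⁻⁶ einstein.
Absorbed by unknown: 0.331 × 8.850×10⁻⁶ = 2.929×10⁻⁶ mol.
Φ(unknown) = 1.72×10⁻⁶ / 2.929×10⁻⁶ = 0.587.

Φ = 0.587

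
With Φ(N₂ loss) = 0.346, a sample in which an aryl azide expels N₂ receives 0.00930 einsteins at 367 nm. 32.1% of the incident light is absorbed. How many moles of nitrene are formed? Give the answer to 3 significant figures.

Photons absorbed: 0.321 × 0.00930 = 0.002985 mol.
Product: Φ × n_abs = 0.346 × 0.002985 = 0.001033 mol.

0.00103 mol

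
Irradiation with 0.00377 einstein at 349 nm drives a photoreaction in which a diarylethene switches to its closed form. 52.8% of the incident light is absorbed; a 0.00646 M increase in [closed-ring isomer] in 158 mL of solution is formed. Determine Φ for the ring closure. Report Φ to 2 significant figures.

Product: (0.00646 M)(0.158 L) = 0.001021 mol.
Photons absorbed: 0.528 × 0.00377 = 0.001991 mol.
Φ = 0.001021 mol / 0.001991 mol photons = 0.51.

Φ = 0.51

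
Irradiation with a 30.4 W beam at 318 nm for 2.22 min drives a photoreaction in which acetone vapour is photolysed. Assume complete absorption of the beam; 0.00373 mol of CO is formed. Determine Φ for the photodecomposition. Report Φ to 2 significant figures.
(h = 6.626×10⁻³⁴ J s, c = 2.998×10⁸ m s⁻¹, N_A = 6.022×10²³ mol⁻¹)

Φ = 0.35

Photon energy at 318 nm: hc/λ = (6.626×10⁻³⁴)(2.998×10⁸)/(318×10⁻⁹) = 6.247×10⁻¹⁹ J.
Energy delivered: (30.4 W)(133.2 s) = 4049 J.
Photons incident: 4049 / 6.247×10⁻¹⁹ = 6.482×10²¹, i.e. 6.482×10²¹/6.022×10²³ = 0.01076 mol.
Φ = 0.00373 mol / 0.01076 mol photons = 0.35.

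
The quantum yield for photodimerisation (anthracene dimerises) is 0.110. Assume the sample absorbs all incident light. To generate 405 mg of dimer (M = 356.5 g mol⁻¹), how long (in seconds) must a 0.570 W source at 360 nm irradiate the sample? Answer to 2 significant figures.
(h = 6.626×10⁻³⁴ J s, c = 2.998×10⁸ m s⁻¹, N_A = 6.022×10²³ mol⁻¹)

Product: 405 mg / 356.5 g mol⁻¹ = 0.001136 mol.
Photons that must be absorbed: 0.001136 / 0.110 = 0.01033 mol.
Photon energy: hc/λ = 5.518×10⁻¹⁹ J; per mole, 3.323×10⁵ J mol⁻¹.
Energy required: 0.01033 × 3.323×10⁵ = 3433 J.
Time: 3433 J / 0.57 W = 6000 s.

t ≈ 6000 s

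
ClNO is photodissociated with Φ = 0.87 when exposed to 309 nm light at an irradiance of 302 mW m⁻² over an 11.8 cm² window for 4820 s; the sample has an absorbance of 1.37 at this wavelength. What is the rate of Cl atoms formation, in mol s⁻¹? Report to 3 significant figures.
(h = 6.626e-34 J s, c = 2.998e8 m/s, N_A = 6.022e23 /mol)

7.67e-10 mol s⁻¹

Photon energy at 309 nm: hc/λ = (6.626e-34)(2.998e8)/(309e-9) = 6.429e-19 J.
Energy delivered: (302 mW m⁻²)(11.8e-4 m²)(4820 s) = 1.718 J.
Photons incident: 1.718 / 6.429e-19 = 2.672e18, i.e. 2.672e18/6.022e23 = 4.437e-6 mol.
Fraction absorbed: 1 − 10^(−1.37) = 0.9573.
Photons absorbed: 0.9573 × 4.437e-6 = 4.248e-6 mol.
Product formed: 0.87 × 4.248e-6 = 3.696e-6 mol.
Rate: 3.696e-6 / 4820 s = 7.67e-10 mol s⁻¹.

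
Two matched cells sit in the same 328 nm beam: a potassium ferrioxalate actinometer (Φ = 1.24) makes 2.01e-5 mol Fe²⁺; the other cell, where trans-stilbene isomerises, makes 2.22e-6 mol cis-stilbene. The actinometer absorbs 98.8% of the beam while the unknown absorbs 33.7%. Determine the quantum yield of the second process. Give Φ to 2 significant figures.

Photons absorbed by the actinometer: 2.01e-5 / 1.24 = 1.621e-5 mol.
Incident flux: 1.621e-5 / 0.988 = 1.641e-5 einstein.
Absorbed by unknown: 0.337 × 1.641e-5 = 5.530e-6 mol.
Φ(unknown) = 2.22e-6 / 5.530e-6 = 0.40.

Φ = 0.40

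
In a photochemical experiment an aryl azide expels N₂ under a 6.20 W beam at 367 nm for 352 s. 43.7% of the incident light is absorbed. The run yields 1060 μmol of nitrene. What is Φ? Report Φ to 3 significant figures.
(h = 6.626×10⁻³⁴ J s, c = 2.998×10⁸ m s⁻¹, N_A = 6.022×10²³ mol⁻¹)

Φ = 0.362

Product: 1060 μmol = 0.00106 mol.
Photon energy at 367 nm: hc/λ = (6.626×10⁻³⁴)(2.998×10⁸)/(367×10⁻⁹) = 5.413×10⁻¹⁹ J.
Energy delivered: (6.20 W)(352 s) = 2182 J.
Photons incident: 2182 / 5.413×10⁻¹⁹ = 4.031×10²¹, i.e. 4.031×10²¹/6.022×10²³ = 0.006694 mol.
Photons absorbed: 0.437 × 0.006694 = 0.002925 mol.
Φ = 0.00106 mol / 0.002925 mol photons = 0.362.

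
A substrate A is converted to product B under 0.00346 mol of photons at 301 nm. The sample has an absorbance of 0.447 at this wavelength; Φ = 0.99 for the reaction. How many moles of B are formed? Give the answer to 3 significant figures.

0.00220 mol

Fraction absorbed: 1 − 10^(−0.447) = 0.6427.
Photons absorbed: 0.6427 × 0.00346 = 0.002224 mol.
Product: Φ × n_abs = 0.99 × 0.002224 = 0.002202 mol.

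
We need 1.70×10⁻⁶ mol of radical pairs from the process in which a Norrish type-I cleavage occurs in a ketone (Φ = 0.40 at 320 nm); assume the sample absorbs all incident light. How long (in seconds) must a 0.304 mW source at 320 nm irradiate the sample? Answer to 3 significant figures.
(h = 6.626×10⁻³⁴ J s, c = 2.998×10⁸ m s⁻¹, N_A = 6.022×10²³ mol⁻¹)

t ≈ 5230 s

Photons that must be absorbed: 1.70×10⁻⁶ / 0.40 = 4.250×10⁻⁶ mol.
Photon energy: hc/λ = 6.208×10⁻¹⁹ J; per mole, 3.738×10⁵ J mol⁻¹.
Energy required: 4.250×10⁻⁶ × 3.738×10⁵ = 1.589 J.
Time: 1.589 J / 0.000304 W = 5230 s.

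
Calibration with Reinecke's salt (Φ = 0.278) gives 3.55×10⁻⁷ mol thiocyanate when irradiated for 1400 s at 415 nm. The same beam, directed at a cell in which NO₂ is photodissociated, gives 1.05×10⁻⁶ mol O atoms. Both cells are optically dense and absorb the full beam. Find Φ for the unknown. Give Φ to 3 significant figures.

Φ = 0.822

Photons absorbed by the actinometer: 3.55×10⁻⁷ / 0.278 = 1.277×10⁻⁶ mol.
Φ(unknown) = 1.05×10⁻⁶ / 1.277×10⁻⁶ = 0.822.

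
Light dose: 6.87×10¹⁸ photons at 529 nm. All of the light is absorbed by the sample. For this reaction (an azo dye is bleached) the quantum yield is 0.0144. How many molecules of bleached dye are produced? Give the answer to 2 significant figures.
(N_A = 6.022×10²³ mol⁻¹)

9.9×10¹⁶ molecules

Moles of photons: 6.87×10¹⁸ / 6.022×10²³ = 1.141×10⁻⁵ mol.
Product: Φ × n_abs = 0.0144 × 1.141×10⁻⁵ = 1.643×10⁻⁷ mol.
As a count: 1.643×10⁻⁷ × 6.022×10²³ = 9.9×10¹⁶.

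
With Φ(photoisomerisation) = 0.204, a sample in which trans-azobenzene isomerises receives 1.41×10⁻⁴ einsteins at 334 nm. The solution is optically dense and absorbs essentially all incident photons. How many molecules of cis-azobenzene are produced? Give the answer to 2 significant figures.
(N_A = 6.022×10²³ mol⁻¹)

1.7×10¹⁹ molecules

Product: Φ × n_abs = 0.204 × 1.41×10⁻⁴ = 2.876×10⁻⁵ mol.
As a count: 2.876×10⁻⁵ × 6.022×10²³ = 1.7×10¹⁹.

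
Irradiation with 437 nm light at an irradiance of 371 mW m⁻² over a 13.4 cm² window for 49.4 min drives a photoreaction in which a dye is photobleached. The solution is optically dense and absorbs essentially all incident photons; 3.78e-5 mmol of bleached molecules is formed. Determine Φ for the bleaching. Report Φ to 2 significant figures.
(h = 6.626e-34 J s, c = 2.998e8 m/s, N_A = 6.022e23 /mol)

Product: 3.78e-5 mmol = 3.78e-8 mol.
Photon energy at 437 nm: hc/λ = (6.626e-34)(2.998e8)/(437e-9) = 4.546e-19 J.
Energy delivered: (371 mW m⁻²)(13.4e-4 m²)(2964 s) = 1.474 J.
Photons incident: 1.474 / 4.546e-19 = 3.242e18, i.e. 3.242e18/6.022e23 = 5.384e-6 mol.
Φ = 3.78e-8 mol / 5.384e-6 mol photons = 0.0070.

Φ = 0.0070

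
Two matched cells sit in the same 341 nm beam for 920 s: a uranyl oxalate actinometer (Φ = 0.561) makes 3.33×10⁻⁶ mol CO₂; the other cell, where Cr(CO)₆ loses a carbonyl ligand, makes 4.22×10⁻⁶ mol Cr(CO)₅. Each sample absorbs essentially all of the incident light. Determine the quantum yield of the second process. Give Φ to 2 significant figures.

Photons absorbed by the actinometer: 3.33×10⁻⁶ / 0.561 = 5.936×10⁻⁶ mol.
Φ(unknown) = 4.22×10⁻⁶ / 5.936×10⁻⁶ = 0.71.

Φ = 0.71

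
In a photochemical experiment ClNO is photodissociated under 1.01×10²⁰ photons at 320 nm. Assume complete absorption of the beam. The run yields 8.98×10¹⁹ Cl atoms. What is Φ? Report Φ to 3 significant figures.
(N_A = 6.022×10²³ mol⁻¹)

Product: 8.98×10¹⁹ / 6.022×10²³ = 1.491×10⁻⁴ mol.
Moles of photons: 1.01×10²⁰ / 6.022×10²³ = 1.677×10⁻⁴ mol.
Φ = 1.491×10⁻⁴ mol / 1.677×10⁻⁴ mol photons = 0.889.

Φ = 0.889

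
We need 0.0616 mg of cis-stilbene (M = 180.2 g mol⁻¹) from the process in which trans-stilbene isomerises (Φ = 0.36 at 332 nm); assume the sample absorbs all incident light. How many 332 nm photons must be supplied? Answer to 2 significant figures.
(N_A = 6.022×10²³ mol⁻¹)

5.7×10¹⁷ photons

Product: 0.0616 mg / 180.2 g mol⁻¹ = 3.418×10⁻⁷ mol.
Photons that must be absorbed: 3.418×10⁻⁷ / 0.36 = 9.494×10⁻⁷ mol.
Photon count: 9.494×10⁻⁷ × 6.022×10²³ = 5.7×10¹⁷.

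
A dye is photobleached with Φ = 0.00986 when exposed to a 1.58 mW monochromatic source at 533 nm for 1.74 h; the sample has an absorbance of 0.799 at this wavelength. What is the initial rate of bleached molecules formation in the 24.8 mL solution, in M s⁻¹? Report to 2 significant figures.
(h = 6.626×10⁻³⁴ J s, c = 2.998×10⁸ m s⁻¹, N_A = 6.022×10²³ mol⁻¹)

Photon energy at 533 nm: hc/λ = (6.626×10⁻³⁴)(2.998×10⁸)/(533×10⁻⁹) = 3.727×10⁻¹⁹ J.
Energy delivered: (1.58 mW)(6264 s) = 9.897 J.
Photons incident: 9.897 / 3.727×10⁻¹⁹ = 2.655×10¹⁹, i.e. 2.655×10¹⁹/6.022×10²³ = 4.409×10⁻⁵ mol.
Fraction absorbed: 1 − 10^(−0.799) = 0.8411.
Photons absorbed: 0.8411 × 4.409×10⁻⁵ = 3.708×10⁻⁵ mol.
Product formed: 0.00986 × 3.708×10⁻⁵ = 3.656×10⁻⁷ mol.
Rate: 3.656×10⁻⁷ mol / (6264 s × 0.0248 L) = 2.4×10⁻⁹ M s⁻¹.

2.4×10⁻⁹ M s⁻¹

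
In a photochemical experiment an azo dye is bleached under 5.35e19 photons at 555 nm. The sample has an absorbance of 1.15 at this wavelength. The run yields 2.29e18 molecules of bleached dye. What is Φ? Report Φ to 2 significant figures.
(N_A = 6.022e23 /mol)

Φ = 0.046

Product: 2.29e18 / 6.022e23 = 3.803e-6 mol.
Moles of photons: 5.35e19 / 6.022e23 = 8.884e-5 mol.
Fraction absorbed: 1 − 10^(−1.15) = 0.9292.
Photons absorbed: 0.9292 × 8.884e-5 = 8.255e-5 mol.
Φ = 3.803e-6 mol / 8.255e-5 mol photons = 0.046.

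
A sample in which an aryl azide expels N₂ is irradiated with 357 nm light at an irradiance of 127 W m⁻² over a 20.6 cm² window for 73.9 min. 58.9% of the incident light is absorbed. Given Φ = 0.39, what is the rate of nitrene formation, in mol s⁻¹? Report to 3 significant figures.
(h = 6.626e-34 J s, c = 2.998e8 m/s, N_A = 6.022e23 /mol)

1.79e-7 mol s⁻¹

Photon energy at 357 nm: hc/λ = (6.626e-34)(2.998e8)/(357e-9) = 5.564e-19 J.
Energy delivered: (127 W m⁻²)(20.6e-4 m²)(4434 s) = 1160 J.
Photons incident: 1160 / 5.564e-19 = 2.085e21, i.e. 2.085e21/6.022e23 = 0.003462 mol.
Photons absorbed: 0.589 × 0.003462 = 0.002039 mol.
Product formed: 0.39 × 0.002039 = 7.952e-4 mol.
Rate: 7.952e-4 / 4434 s = 1.79e-7 mol s⁻¹.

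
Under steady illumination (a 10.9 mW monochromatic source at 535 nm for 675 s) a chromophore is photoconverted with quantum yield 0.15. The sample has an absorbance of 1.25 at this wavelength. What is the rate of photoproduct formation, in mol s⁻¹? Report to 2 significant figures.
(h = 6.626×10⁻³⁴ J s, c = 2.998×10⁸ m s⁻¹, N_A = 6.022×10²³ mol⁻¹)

6.9×10⁻⁹ mol s⁻¹

Photon energy at 535 nm: hc/λ = (6.626×10⁻³⁴)(2.998×10⁸)/(535×10⁻⁹) = 3.713×10⁻¹⁹ J.
Energy delivered: (10.9 mW)(675 s) = 7.358 J.
Photons incident: 7.358 / 3.713×10⁻¹⁹ = 1.982×10¹⁹, i.e. 1.982×10¹⁹/6.022×10²³ = 3.291×10⁻⁵ mol.
Fraction absorbed: 1 − 10^(−1.25) = 0.9438.
Photons absorbed: 0.9438 × 3.291×10⁻⁵ = 3.106×10⁻⁵ mol.
Product formed: 0.15 × 3.106×10⁻⁵ = 4.659×10⁻⁶ mol.
Rate: 4.659×10⁻⁶ / 675 s = 6.9×10⁻⁹ mol s⁻¹.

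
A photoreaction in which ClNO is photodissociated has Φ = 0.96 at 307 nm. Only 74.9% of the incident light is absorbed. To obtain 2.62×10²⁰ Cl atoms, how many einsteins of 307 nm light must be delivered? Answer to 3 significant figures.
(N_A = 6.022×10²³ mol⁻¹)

6.05×10⁻⁴ einstein

Product: 2.62×10²⁰ / 6.022×10²³ = 4.351×10⁻⁴ mol.
Photons that must be absorbed: 4.351×10⁻⁴ / 0.96 = 4.532×10⁻⁴ mol.
Incident photons needed: 4.532×10⁻⁴ / 0.749 = 6.051×10⁻⁴ mol.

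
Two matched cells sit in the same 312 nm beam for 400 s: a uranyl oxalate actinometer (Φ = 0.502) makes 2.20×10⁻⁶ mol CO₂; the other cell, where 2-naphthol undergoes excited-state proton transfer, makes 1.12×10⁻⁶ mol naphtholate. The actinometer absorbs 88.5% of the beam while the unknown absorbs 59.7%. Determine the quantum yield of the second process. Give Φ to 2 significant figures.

Photons absorbed by the actinometer: 2.20×10⁻⁶ / 0.502 = 4.382×10⁻⁶ mol.
Incident flux: 4.382×10⁻⁶ / 0.885 = 4.951×10⁻⁶ einstein.
Absorbed by unknown: 0.597 × 4.951×10⁻⁶ = 2.956×10⁻⁶ mol.
Φ(unknown) = 1.12×10⁻⁶ / 2.956×10⁻⁶ = 0.38.

Φ = 0.38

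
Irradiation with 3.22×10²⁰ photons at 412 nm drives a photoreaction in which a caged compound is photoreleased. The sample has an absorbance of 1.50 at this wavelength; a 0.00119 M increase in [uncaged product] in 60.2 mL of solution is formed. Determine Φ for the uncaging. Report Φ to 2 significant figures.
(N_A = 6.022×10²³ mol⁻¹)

Φ = 0.14

Product: (0.00119 M)(0.0602 L) = 7.164×10⁻⁵ mol.
Moles of photons: 3.22×10²⁰ / 6.022×10²³ = 5.347×10⁻⁴ mol.
Fraction absorbed: 1 − 10^(−1.50) = 0.9684.
Photons absorbed: 0.9684 × 5.347×10⁻⁴ = 5.178×10⁻⁴ mol.
Φ = 7.164×10⁻⁵ mol / 5.178×10⁻⁴ mol photons = 0.14.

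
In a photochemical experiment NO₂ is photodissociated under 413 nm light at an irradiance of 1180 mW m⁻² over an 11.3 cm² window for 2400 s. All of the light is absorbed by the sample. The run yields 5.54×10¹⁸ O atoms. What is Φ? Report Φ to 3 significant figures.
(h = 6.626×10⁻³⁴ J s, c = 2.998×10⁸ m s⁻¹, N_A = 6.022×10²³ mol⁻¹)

Product: 5.54×10¹⁸ / 6.022×10²³ = 9.200×10⁻⁶ mol.
Photon energy at 413 nm: hc/λ = (6.626×10⁻³⁴)(2.998×10⁸)/(413×10⁻⁹) = 4.810×10⁻¹⁹ J.
Energy delivered: (1180 mW m⁻²)(11.3×10⁻⁴ m²)(2400 s) = 3.200 J.
Photons incident: 3.200 / 4.810×10⁻¹⁹ = 6.653×10¹⁸, i.e. 6.653×10¹⁸/6.022×10²³ = 1.105×10⁻⁵ mol.
Φ = 9.200×10⁻⁶ mol / 1.105×10⁻⁵ mol photons = 0.833.

Φ = 0.833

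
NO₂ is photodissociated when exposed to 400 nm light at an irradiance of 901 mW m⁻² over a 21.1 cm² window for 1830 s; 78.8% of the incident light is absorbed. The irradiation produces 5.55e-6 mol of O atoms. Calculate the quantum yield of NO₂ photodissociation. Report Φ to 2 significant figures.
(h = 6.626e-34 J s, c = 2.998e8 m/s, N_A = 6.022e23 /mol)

Φ = 0.61

Photon energy at 400 nm: hc/λ = (6.626e-34)(2.998e8)/(400e-9) = 4.966e-19 J.
Energy delivered: (901 mW m⁻²)(21.1e-4 m²)(1830 s) = 3.479 J.
Photons incident: 3.479 / 4.966e-19 = 7.006e18, i.e. 7.006e18/6.022e23 = 1.163e-5 mol.
Photons absorbed: 0.788 × 1.163e-5 = 9.164e-6 mol.
Φ = 5.55e-6 mol / 9.164e-6 mol photons = 0.61.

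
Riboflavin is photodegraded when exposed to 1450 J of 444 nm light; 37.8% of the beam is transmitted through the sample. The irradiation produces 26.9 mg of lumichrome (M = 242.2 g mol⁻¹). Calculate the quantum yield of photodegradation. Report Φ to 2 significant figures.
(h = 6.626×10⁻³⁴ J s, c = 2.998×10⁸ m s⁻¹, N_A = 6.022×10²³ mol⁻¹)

Product: 26.9 mg / 242.2 g mol⁻¹ = 1.111×10⁻⁴ mol.
Photon energy at 444 nm: hc/λ = (6.626×10⁻³⁴)(2.998×10⁸)/(444×10⁻⁹) = 4.474×10⁻¹⁹ J.
Photons incident: 1450 / 4.474×10⁻¹⁹ = 3.241×10²¹, i.e. 3.241×10²¹/6.022×10²³ = 0.005382 mol.
Fraction absorbed: 1 − 37.8/100 = 0.6220.
Photons absorbed: 0.6220 × 0.005382 = 0.003348 mol.
Φ = 1.111×10⁻⁴ mol / 0.003348 mol photons = 0.033.

Φ = 0.033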